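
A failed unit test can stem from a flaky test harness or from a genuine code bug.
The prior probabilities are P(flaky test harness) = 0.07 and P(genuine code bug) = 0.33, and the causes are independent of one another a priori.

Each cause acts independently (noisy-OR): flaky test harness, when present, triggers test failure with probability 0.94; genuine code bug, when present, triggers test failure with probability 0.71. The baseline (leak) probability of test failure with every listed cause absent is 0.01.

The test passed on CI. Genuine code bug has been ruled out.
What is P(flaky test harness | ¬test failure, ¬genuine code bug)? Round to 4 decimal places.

Under noisy-OR, P(test failure | causes) = 1 − (1−0.01)·∏(1−qᵢ) over the active causes.
Enumerate both values of flaky test harness and weight by the priors:
  P(¬test failure | ¬genuine code bug) = 0.99*0.93 + 0.0594*0.07
        = 0.920700 + 0.004158 = 0.924858
The terms with flaky test harness present sum to 0.004158, so
  P(flaky test harness | ¬test failure, ¬genuine code bug) = 0.004158 / 0.924858 ≈ 0.0045

P(flaky test harness | ¬test failure, ¬genuine code bug) ≈ 0.0045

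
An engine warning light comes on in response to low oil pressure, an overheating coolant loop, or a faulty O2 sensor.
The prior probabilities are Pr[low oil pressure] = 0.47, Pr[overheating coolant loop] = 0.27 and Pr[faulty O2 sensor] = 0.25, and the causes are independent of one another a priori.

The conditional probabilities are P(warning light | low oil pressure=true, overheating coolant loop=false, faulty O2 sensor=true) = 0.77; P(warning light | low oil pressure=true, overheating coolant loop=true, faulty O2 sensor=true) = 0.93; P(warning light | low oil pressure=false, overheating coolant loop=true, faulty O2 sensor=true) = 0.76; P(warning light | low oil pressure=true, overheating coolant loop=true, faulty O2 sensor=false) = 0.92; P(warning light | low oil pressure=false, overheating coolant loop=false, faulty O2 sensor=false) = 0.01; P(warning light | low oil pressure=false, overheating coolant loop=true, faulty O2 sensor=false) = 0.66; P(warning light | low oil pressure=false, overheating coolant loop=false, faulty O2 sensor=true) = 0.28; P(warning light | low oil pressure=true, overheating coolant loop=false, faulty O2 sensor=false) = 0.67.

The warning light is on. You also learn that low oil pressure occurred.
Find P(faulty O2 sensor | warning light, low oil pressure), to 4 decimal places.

For the numerator, keep only faulty O2 sensor=true terms: 0.140525 + 0.062775 = 0.203300
Normalizer over all consistent configurations: 0.67*0.73*0.75 + 0.77*0.73*0.25 + 0.92*0.27*0.75 + 0.93*0.27*0.25 = 0.756425
Posterior = 0.203300 / 0.756425 ≈ 0.2688

P(faulty O2 sensor | warning light, low oil pressure) ≈ 0.2688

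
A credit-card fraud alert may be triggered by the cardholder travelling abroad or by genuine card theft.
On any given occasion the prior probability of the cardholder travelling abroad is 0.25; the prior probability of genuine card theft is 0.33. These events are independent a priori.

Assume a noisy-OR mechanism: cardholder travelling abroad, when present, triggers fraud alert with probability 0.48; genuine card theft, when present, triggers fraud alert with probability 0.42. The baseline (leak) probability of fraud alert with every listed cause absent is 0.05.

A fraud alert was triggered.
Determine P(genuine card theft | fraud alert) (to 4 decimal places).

Under noisy-OR, P(fraud alert | causes) = 1 − (1−0.05)·∏(1−qᵢ) over the active causes.
P(fraud alert) = 0.05*0.75*0.67 + 0.449*0.75*0.33 + 0.506*0.25*0.67 + 0.71348*0.25*0.33 = 0.025125 + 0.111128 + 0.084755 + 0.058862 = 0.279870
Of this, 0.169990 comes from 0.111128 + 0.058862 (the genuine card theft=true cases).
So P(genuine card theft | fraud alert) = 0.169990/0.279870 ≈ 0.6074.

P(genuine card theft | fraud alert) ≈ 0.6074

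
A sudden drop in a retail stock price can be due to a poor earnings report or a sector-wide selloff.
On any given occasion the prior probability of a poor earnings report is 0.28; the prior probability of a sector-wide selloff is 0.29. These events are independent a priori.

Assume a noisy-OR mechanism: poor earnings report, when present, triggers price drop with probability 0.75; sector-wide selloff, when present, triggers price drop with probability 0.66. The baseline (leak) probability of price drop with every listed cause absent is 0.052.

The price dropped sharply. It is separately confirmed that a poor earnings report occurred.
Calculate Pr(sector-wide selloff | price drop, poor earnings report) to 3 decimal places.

Under noisy-OR, P(price drop | causes) = 1 − (1−0.052)·∏(1−qᵢ) over the active causes.
P(price drop | poor earnings report) = 0.763*0.71 + 0.91942*0.29 = 0.541730 + 0.266632 = 0.808362
The sector-wide selloff-present share is 0.91942*0.29 = 0.266632.
So P(sector-wide selloff | price drop, poor earnings report) = 0.266632/0.808362 ≈ 0.330.

Pr(sector-wide selloff | price drop, poor earnings report) ≈ 0.330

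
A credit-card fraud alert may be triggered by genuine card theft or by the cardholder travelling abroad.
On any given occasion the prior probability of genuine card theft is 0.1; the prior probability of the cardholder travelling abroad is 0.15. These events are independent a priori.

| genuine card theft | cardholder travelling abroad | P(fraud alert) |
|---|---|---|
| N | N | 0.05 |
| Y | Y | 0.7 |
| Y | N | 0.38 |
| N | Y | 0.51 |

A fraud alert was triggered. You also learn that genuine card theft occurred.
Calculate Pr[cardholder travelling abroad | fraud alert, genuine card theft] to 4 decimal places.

By total probability over both values of cardholder travelling abroad:
  P(fraud alert | genuine card theft) = 0.38*0.85 + 0.7*0.15
        = 0.323000 + 0.105000 = 0.428000
Keeping only the cardholder travelling abroad-present terms gives 0.105000, so
  P(cardholder travelling abroad | fraud alert, genuine card theft) = 0.105000 / 0.428000 ≈ 0.2453

Pr[cardholder travelling abroad | fraud alert, genuine card theft] ≈ 0.2453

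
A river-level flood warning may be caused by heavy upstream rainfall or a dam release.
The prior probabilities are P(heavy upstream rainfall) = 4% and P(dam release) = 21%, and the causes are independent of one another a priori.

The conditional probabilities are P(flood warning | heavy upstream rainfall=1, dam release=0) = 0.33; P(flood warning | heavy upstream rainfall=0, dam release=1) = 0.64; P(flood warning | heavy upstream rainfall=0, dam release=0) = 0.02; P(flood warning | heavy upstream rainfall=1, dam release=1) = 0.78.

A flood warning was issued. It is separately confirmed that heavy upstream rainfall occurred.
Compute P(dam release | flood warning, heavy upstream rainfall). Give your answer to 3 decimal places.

P(dam release | flood warning, heavy upstream rainfall) ≈ 0.386

P(flood warning | heavy upstream rainfall) = 0.33·0.79 + 0.78·0.21 = 0.260700 + 0.163800 = 0.424500
The dam release-present share is 0.78·0.21 = 0.163800.
P(dam release | flood warning, heavy upstream rainfall) = 0.163800 / 0.424500 ≈ 0.386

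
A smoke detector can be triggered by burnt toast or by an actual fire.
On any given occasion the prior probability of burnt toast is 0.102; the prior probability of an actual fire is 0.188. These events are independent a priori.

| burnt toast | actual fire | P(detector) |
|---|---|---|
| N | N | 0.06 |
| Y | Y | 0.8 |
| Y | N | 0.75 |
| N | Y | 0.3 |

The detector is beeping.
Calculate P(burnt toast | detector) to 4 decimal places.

P(detector) = 0.06·0.898·0.812 + 0.3·0.898·0.188 + 0.75·0.102·0.812 + 0.8·0.102·0.188 = 0.043751 + 0.050647 + 0.062118 + 0.015341 = 0.171857
Of this, 0.077459 comes from 0.062118 + 0.015341 (the burnt toast=true cases).
So P(burnt toast | detector) = 0.077459/0.171857 ≈ 0.4507.

P(burnt toast | detector) ≈ 0.4507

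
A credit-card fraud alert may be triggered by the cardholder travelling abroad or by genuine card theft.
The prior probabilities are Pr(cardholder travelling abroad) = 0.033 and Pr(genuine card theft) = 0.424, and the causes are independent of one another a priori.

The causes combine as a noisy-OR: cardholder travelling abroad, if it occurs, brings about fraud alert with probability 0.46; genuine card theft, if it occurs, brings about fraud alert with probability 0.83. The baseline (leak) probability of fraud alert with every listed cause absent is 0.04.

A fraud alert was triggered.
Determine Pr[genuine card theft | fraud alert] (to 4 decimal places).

Under noisy-OR, P(fraud alert | causes) = 1 − (1−0.04)·∏(1−qᵢ) over the active causes.
Enumerate the 4 (cardholder travelling abroad, genuine card theft) configurations and weight by the priors:
  P(fraud alert) = 0.04·0.967·0.576 + 0.8368·0.967·0.424 + 0.4816·0.033·0.576 + 0.911872·0.033·0.424
        = 0.022280 + 0.343095 + 0.009154 + 0.012759 = 0.387288
Configurations with genuine card theft contribute 0.355854, so
  P(genuine card theft | fraud alert) = 0.355854 / 0.387288 ≈ 0.9188

Pr[genuine card theft | fraud alert] ≈ 0.9188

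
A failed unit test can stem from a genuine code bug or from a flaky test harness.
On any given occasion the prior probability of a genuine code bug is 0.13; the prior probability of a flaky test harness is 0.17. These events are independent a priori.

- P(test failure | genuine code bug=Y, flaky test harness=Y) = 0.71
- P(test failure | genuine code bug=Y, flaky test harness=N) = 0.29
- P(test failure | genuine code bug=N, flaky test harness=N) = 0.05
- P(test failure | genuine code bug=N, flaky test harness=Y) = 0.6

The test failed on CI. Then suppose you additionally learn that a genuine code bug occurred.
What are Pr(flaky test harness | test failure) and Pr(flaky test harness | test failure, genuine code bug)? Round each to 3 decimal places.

Weight on flaky test harness=true, given the evidence: 0.088740 + 0.015691 = 0.104431
The normalizing constant is 0.05×0.87×0.83 + 0.6×0.87×0.17 + 0.29×0.13×0.83 + 0.71×0.13×0.17 = 0.171827
P(flaky test harness | test failure) = 0.104431/0.171827 ≈ 0.608

Now also conditioning on genuine code bug=true:
P(test failure | genuine code bug) = 0.29·0.83 + 0.71·0.17 = 0.240700 + 0.120700 = 0.361400
The flaky test harness-present share is 0.71·0.17 = 0.120700.
So P(flaky test harness | test failure, genuine code bug) = 0.120700/0.361400 ≈ 0.334.
— genuine code bug explains away the evidence for flaky test harness.

Pr(flaky test harness | test failure) ≈ 0.608; Pr(flaky test harness | test failure, genuine code bug) ≈ 0.334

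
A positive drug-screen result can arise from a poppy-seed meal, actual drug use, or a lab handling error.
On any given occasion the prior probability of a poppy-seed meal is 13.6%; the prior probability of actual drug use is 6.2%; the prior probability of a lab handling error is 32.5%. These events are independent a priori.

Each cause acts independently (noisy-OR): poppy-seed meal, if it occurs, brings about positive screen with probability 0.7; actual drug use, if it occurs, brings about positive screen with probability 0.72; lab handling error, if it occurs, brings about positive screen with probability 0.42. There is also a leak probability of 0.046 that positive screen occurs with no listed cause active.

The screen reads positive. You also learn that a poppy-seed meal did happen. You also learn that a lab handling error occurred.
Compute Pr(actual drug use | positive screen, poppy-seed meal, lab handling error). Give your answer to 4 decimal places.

Pr(actual drug use | positive screen, poppy-seed meal, lab handling error) ≈ 0.0703

Under noisy-OR, P(positive screen | causes) = 1 − (1−0.046)·∏(1−qᵢ) over the active causes.
Weight on actual drug use=true, given the evidence: 0.953521·0.062 = 0.059118
Normalizer over all consistent configurations: 0.834004·0.938 + 0.953521·0.062 = 0.841414
P(actual drug use | positive screen, poppy-seed meal, lab handling error) = 0.059118/0.841414 ≈ 0.0703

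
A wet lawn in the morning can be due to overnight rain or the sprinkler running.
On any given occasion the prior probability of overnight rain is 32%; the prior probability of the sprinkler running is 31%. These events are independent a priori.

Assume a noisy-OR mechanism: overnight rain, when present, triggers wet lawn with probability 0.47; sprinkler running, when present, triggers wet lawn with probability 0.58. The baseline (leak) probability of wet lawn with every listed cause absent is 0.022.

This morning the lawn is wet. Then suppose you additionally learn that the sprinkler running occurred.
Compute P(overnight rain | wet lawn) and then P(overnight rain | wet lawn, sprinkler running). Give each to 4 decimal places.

P(overnight rain | wet lawn) ≈ 0.5776; P(overnight rain | wet lawn, sprinkler running) ≈ 0.3845

Under noisy-OR, P(wet lawn | causes) = 1 − (1−0.022)·∏(1−qᵢ) over the active causes.
By total probability over the 4 (overnight rain, sprinkler running) configurations:
  P(wet lawn) = 0.022·0.68·0.69 + 0.58924·0.68·0.31 + 0.48166·0.32·0.69 + 0.782297·0.32·0.31
        = 0.010322 + 0.124212 + 0.106351 + 0.077604 = 0.318489
The terms with overnight rain present sum to 0.183955, so
  P(overnight rain | wet lawn) = 0.183955 / 0.318489 ≈ 0.5776

With the extra evidence:
Numerator (weight on configurations with overnight rain): 0.782297×0.32 = 0.250335
Denominator P(wet lawn | sprinkler running): 0.58924×0.68 + 0.782297×0.32 = 0.651018
Posterior = 0.250335 / 0.651018 ≈ 0.3845
— sprinkler running explains away the evidence for overnight rain.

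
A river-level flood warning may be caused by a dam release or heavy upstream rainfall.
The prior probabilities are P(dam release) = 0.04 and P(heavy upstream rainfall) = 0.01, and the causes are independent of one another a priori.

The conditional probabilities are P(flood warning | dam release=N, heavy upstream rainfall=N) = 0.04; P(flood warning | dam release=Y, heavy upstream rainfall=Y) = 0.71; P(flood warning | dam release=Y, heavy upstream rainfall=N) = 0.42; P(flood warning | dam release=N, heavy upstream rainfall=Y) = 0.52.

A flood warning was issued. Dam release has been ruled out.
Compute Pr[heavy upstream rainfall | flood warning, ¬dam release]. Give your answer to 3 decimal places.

Pr[heavy upstream rainfall | flood warning, ¬dam release] ≈ 0.116

By total probability over both values of heavy upstream rainfall:
  P(flood warning | ¬dam release) = 0.04·0.99 + 0.52·0.01
        = 0.039600 + 0.005200 = 0.044800
Configurations with heavy upstream rainfall contribute 0.005200, so
  P(heavy upstream rainfall | flood warning, ¬dam release) = 0.005200 / 0.044800 ≈ 0.116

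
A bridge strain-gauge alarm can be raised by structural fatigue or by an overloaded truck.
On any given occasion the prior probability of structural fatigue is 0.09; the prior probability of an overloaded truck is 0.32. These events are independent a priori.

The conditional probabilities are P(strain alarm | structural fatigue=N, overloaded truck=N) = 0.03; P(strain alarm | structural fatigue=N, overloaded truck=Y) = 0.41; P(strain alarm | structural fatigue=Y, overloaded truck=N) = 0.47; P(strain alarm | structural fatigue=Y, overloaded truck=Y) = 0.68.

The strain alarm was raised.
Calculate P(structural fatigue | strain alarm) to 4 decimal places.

P(strain alarm) = 0.03*0.91*0.68 + 0.41*0.91*0.32 + 0.47*0.09*0.68 + 0.68*0.09*0.32 = 0.018564 + 0.119392 + 0.028764 + 0.019584 = 0.186304
The structural fatigue-present share is 0.028764 + 0.019584 = 0.048348.
Hence the posterior is 0.048348/0.186304 ≈ 0.2595.

P(structural fatigue | strain alarm) ≈ 0.2595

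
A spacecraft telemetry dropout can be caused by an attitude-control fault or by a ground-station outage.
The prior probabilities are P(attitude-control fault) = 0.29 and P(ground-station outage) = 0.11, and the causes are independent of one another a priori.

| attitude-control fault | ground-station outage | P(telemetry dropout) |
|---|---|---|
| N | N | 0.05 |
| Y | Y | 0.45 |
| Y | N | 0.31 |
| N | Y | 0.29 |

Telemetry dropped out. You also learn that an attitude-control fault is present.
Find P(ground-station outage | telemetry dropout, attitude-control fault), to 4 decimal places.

P(ground-station outage | telemetry dropout, attitude-control fault) ≈ 0.1521

P(telemetry dropout | attitude-control fault) = 0.31×0.89 + 0.45×0.11 = 0.275900 + 0.049500 = 0.325400
Restricting to configurations with ground-station outage present: 0.45×0.11 = 0.049500.
P(ground-station outage | telemetry dropout, attitude-control fault) = 0.049500 / 0.325400 ≈ 0.1521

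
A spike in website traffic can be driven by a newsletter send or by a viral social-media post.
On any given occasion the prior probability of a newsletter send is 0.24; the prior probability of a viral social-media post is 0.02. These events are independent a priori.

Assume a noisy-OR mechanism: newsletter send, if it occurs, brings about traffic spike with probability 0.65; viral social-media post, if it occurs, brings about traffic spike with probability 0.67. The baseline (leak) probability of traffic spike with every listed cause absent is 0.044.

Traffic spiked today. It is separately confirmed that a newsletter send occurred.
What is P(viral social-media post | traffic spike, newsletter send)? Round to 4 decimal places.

Under noisy-OR, P(traffic spike | causes) = 1 − (1−0.044)·∏(1−qᵢ) over the active causes.
P(traffic spike | newsletter send) = 0.6654×0.98 + 0.889582×0.02 = 0.652092 + 0.017792 = 0.669884
The viral social-media post-present share is 0.889582×0.02 = 0.017792.
Hence the posterior is 0.017792/0.669884 ≈ 0.0266.

P(viral social-media post | traffic spike, newsletter send) ≈ 0.0266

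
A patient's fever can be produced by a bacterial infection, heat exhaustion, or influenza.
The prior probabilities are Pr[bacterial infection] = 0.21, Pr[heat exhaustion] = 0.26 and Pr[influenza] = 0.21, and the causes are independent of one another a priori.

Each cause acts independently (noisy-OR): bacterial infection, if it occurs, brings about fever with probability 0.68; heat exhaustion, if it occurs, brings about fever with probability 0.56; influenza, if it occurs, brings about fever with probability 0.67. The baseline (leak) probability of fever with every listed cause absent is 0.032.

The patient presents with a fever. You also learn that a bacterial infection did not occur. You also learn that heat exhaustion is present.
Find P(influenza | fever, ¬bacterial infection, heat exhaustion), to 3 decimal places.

Under noisy-OR, P(fever | causes) = 1 − (1−0.032)·∏(1−qᵢ) over the active causes.
Weight on influenza=true, given the evidence: 0.859446×0.21 = 0.180484
The normalizing constant is 0.57408×0.79 + 0.859446×0.21 = 0.634007
Posterior = 0.180484 / 0.634007 ≈ 0.285

P(influenza | fever, ¬bacterial infection, heat exhaustion) ≈ 0.285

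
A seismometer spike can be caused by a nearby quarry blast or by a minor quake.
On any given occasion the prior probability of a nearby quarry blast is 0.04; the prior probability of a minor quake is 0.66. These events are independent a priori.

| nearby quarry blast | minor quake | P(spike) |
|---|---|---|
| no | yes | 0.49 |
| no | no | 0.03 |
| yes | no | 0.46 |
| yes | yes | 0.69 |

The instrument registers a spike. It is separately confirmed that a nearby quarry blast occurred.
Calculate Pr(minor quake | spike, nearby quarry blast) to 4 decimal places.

Pr(minor quake | spike, nearby quarry blast) ≈ 0.7444

Sum P(spike|·) weighted by the priors over both values of minor quake:
  P(spike | nearby quarry blast) = 0.46·0.34 + 0.69·0.66
        = 0.156400 + 0.455400 = 0.611800
Keeping only the minor quake-present terms gives 0.455400, so
  P(minor quake | spike, nearby quarry blast) = 0.455400 / 0.611800 ≈ 0.7444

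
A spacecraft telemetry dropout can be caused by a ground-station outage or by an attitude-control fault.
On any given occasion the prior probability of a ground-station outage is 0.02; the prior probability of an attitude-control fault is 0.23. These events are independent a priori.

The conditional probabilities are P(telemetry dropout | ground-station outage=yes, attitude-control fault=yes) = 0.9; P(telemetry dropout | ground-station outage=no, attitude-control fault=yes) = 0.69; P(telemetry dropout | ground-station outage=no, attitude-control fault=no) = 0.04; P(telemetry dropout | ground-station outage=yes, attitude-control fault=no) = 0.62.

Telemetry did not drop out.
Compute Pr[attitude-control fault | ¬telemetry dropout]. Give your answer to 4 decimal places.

Weight on attitude-control fault=true, given the evidence: 0.069874 + 0.000460 = 0.070334
The normalizing constant is 0.96*0.98*0.77 + 0.31*0.98*0.23 + 0.38*0.02*0.77 + 0.1*0.02*0.23 = 0.800602
P(attitude-control fault | ¬telemetry dropout) = 0.070334/0.800602 ≈ 0.0879

Pr[attitude-control fault | ¬telemetry dropout] ≈ 0.0879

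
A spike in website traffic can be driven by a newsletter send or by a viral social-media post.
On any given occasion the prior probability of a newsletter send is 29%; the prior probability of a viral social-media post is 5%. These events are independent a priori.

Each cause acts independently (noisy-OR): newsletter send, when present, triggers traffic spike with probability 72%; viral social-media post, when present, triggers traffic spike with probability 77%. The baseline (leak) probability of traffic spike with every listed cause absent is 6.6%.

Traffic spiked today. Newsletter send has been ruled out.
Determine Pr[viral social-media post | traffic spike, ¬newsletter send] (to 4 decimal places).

Pr[viral social-media post | traffic spike, ¬newsletter send] ≈ 0.3850

Under noisy-OR, P(traffic spike | causes) = 1 − (1−0.066)·∏(1−qᵢ) over the active causes.
By total probability over both values of viral social-media post:
  P(traffic spike | ¬newsletter send) = 0.066×0.95 + 0.78518×0.05
        = 0.062700 + 0.039259 = 0.101959
The terms with viral social-media post present sum to 0.039259, so
  P(viral social-media post | traffic spike, ¬newsletter send) = 0.039259 / 0.101959 ≈ 0.3850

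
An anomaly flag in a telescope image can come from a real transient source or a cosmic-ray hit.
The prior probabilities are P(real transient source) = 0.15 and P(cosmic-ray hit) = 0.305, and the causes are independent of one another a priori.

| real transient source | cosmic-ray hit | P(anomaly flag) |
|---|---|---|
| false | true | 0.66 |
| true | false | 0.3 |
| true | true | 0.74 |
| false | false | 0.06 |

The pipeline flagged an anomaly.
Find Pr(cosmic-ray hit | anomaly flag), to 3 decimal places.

Pr(cosmic-ray hit | anomaly flag) ≈ 0.754

Weight on cosmic-ray hit=true, given the evidence: 0.171105 + 0.033855 = 0.204960
Normalizer over all consistent configurations: 0.06·0.85·0.695 + 0.66·0.85·0.305 + 0.3·0.15·0.695 + 0.74·0.15·0.305 = 0.271680
Posterior = 0.204960 / 0.271680 ≈ 0.754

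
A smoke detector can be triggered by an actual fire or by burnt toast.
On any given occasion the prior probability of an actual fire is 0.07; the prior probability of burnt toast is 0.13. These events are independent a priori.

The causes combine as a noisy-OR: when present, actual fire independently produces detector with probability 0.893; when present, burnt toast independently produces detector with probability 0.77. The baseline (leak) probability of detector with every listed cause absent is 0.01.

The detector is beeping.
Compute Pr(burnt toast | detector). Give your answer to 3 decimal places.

Pr(burnt toast | detector) ≈ 0.620

Under noisy-OR, P(detector | causes) = 1 − (1−0.01)·∏(1−qᵢ) over the active causes.
P(detector) = 0.01*0.93*0.87 + 0.7723*0.93*0.13 + 0.89407*0.07*0.87 + 0.975636*0.07*0.13 = 0.008091 + 0.093371 + 0.054449 + 0.008878 = 0.164789
Restricting to configurations with burnt toast present: 0.093371 + 0.008878 = 0.102249.
P(burnt toast | detector) = 0.102249 / 0.164789 ≈ 0.620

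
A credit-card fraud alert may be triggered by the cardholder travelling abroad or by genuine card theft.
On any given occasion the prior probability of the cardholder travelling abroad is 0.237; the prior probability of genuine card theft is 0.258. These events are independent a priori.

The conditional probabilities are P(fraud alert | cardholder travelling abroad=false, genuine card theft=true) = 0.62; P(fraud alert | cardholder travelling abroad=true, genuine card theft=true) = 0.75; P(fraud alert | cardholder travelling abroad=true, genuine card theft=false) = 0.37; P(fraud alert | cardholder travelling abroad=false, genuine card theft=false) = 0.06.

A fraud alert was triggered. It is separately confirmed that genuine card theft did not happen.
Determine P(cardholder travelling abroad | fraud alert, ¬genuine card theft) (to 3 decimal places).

For the numerator, keep only cardholder travelling abroad=true terms: 0.37·0.237 = 0.087690
Denominator P(fraud alert | ¬genuine card theft): 0.06·0.763 + 0.37·0.237 = 0.133470
Posterior = 0.087690 / 0.133470 ≈ 0.657

P(cardholder travelling abroad | fraud alert, ¬genuine card theft) ≈ 0.657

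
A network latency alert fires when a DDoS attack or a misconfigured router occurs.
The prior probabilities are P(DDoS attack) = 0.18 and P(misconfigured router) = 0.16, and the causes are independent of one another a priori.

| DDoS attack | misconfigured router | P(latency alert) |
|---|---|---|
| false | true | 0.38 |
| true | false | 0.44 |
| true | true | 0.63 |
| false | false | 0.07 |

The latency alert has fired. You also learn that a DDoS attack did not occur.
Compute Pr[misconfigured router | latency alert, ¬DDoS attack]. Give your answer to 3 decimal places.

P(latency alert | ¬DDoS attack) = 0.07·0.84 + 0.38·0.16 = 0.058800 + 0.060800 = 0.119600
The misconfigured router-present share is 0.38·0.16 = 0.060800.
Hence the posterior is 0.060800/0.119600 ≈ 0.508.

Pr[misconfigured router | latency alert, ¬DDoS attack] ≈ 0.508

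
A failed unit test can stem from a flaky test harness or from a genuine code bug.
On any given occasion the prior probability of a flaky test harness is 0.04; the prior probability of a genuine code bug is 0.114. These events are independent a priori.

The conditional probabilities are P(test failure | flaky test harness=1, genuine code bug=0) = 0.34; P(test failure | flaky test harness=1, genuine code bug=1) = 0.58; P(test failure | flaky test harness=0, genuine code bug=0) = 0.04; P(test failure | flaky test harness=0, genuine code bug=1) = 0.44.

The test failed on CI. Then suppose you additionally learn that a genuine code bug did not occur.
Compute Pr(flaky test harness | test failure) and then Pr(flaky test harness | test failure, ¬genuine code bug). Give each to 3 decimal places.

Pr(flaky test harness | test failure) ≈ 0.152; Pr(flaky test harness | test failure, ¬genuine code bug) ≈ 0.262

P(test failure) = 0.04·0.96·0.886 + 0.44·0.96·0.114 + 0.34·0.04·0.886 + 0.58·0.04·0.114 = 0.034022 + 0.048154 + 0.012050 + 0.002645 = 0.096871
The flaky test harness-present share is 0.012050 + 0.002645 = 0.014695.
Hence the posterior is 0.014695/0.096871 ≈ 0.152.

Now also conditioning on genuine code bug≠true:
Enumerate both values of flaky test harness and weight by the priors:
  P(test failure | ¬genuine code bug) = 0.04×0.96 + 0.34×0.04
        = 0.038400 + 0.013600 = 0.052000
Configurations with flaky test harness contribute 0.013600, so
  P(flaky test harness | test failure, ¬genuine code bug) = 0.013600 / 0.052000 ≈ 0.262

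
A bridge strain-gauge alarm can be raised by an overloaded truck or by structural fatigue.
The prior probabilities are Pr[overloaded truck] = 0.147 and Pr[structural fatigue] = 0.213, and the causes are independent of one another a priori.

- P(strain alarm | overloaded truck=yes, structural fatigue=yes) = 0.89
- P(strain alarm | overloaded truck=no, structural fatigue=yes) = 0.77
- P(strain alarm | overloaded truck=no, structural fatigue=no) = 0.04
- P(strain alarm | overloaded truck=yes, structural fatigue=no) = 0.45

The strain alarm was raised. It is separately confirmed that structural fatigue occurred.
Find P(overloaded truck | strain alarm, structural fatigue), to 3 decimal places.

For the numerator, keep only overloaded truck=true terms: 0.89*0.147 = 0.130830
Normalizer over all consistent configurations: 0.77*0.853 + 0.89*0.147 = 0.787640
Posterior = 0.130830 / 0.787640 ≈ 0.166

P(overloaded truck | strain alarm, structural fatigue) ≈ 0.166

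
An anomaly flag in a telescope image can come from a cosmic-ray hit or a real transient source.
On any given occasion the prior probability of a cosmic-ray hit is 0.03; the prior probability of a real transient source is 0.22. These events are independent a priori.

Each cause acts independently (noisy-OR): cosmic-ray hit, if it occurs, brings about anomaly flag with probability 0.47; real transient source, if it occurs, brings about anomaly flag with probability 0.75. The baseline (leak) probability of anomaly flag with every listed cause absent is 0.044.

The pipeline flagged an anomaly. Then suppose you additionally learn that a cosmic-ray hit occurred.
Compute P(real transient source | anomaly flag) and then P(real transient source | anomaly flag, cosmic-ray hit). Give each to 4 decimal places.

P(real transient source | anomaly flag) ≈ 0.7895; P(real transient source | anomaly flag, cosmic-ray hit) ≈ 0.3330

Under noisy-OR, P(anomaly flag | causes) = 1 − (1−0.044)·∏(1−qᵢ) over the active causes.
Enumerate the 4 (cosmic-ray hit, real transient source) configurations and weight by the priors:
  P(anomaly flag) = 0.044*0.97*0.78 + 0.761*0.97*0.22 + 0.49332*0.03*0.78 + 0.87333*0.03*0.22
        = 0.033290 + 0.162397 + 0.011544 + 0.005764 = 0.212995
Keeping only the real transient source-present terms gives 0.168161, so
  P(real transient source | anomaly flag) = 0.168161 / 0.212995 ≈ 0.7895

Now condition on the additional information:
Weight on real transient source=true, given the evidence: 0.87333·0.22 = 0.192133
Normalizer over all consistent configurations: 0.49332·0.78 + 0.87333·0.22 = 0.576923
P(real transient source | anomaly flag, cosmic-ray hit) = 0.192133/0.576923 ≈ 0.3330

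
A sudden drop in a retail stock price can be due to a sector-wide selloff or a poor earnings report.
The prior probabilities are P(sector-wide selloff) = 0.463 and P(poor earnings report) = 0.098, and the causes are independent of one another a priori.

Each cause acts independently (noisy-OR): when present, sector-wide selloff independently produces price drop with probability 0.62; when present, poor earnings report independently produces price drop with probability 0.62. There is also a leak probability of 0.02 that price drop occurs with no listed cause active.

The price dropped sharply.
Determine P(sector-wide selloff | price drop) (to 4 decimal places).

P(sector-wide selloff | price drop) ≈ 0.8757

Under noisy-OR, P(price drop | causes) = 1 − (1−0.02)·∏(1−qᵢ) over the active causes.
Weight on sector-wide selloff=true, given the evidence: 0.262102 + 0.038953 = 0.301055
The normalizing constant is 0.02×0.537×0.902 + 0.6276×0.537×0.098 + 0.6276×0.463×0.902 + 0.858488×0.463×0.098 = 0.343770
Posterior = 0.301055 / 0.343770 ≈ 0.8757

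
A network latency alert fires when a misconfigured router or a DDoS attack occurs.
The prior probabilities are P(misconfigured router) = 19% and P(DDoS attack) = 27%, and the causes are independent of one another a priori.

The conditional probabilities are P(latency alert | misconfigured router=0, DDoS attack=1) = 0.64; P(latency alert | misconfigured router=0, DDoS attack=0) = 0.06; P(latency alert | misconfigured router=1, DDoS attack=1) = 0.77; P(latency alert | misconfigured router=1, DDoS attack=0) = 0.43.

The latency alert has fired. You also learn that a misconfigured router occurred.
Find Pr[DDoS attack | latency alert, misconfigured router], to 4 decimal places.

Numerator (weight on configurations with DDoS attack): 0.77×0.27 = 0.207900
Denominator P(latency alert | misconfigured router): 0.43×0.73 + 0.77×0.27 = 0.521800
Posterior = 0.207900 / 0.521800 ≈ 0.3984

Pr[DDoS attack | latency alert, misconfigured router] ≈ 0.3984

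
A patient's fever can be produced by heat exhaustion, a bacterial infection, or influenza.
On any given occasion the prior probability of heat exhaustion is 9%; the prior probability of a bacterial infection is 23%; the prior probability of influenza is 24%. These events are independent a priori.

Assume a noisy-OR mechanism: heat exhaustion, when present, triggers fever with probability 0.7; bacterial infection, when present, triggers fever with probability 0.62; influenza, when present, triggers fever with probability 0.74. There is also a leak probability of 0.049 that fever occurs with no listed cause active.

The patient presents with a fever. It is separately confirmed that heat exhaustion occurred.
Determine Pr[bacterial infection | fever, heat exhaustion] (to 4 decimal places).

Pr[bacterial infection | fever, heat exhaustion] ≈ 0.2623

Under noisy-OR, P(fever | causes) = 1 − (1−0.049)·∏(1−qᵢ) over the active causes.
P(fever | heat exhaustion) = 0.7147×0.77×0.76 + 0.925822×0.77×0.24 + 0.891586×0.23×0.76 + 0.971812×0.23×0.24 = 0.418242 + 0.171092 + 0.155849 + 0.053644 = 0.798827
Of this, 0.209493 comes from 0.155849 + 0.053644 (the bacterial infection=true cases).
So P(bacterial infection | fever, heat exhaustion) = 0.209493/0.798827 ≈ 0.2623.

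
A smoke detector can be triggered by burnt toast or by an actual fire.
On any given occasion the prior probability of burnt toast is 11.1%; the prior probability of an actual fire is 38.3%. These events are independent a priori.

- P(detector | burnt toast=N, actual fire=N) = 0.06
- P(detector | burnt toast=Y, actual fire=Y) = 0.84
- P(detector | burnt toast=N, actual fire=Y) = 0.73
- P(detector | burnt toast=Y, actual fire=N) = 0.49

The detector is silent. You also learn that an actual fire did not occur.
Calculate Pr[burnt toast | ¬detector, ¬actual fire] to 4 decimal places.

Pr[burnt toast | ¬detector, ¬actual fire] ≈ 0.0634

For the numerator, keep only burnt toast=true terms: 0.51·0.111 = 0.056610
Normalizer over all consistent configurations: 0.94·0.889 + 0.51·0.111 = 0.892270
Posterior = 0.056610 / 0.892270 ≈ 0.0634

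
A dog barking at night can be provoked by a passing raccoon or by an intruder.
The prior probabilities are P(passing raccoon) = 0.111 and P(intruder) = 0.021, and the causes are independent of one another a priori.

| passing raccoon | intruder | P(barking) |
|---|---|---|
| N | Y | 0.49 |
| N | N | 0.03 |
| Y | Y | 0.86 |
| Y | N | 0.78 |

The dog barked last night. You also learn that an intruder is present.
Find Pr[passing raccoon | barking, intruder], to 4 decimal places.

Weight on passing raccoon=true, given the evidence: 0.86·0.111 = 0.095460
Denominator P(barking | intruder): 0.49·0.889 + 0.86·0.111 = 0.531070
Posterior = 0.095460 / 0.531070 ≈ 0.1798

Pr[passing raccoon | barking, intruder] ≈ 0.1798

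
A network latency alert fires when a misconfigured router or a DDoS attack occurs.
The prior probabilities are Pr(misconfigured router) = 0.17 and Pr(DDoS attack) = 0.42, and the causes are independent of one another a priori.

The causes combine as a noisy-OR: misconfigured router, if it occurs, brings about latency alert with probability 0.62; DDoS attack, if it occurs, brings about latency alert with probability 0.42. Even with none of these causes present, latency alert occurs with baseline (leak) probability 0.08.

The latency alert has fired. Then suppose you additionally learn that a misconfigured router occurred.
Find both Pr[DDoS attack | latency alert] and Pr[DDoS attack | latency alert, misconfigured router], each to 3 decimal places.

Pr[DDoS attack | latency alert] ≈ 0.681; Pr[DDoS attack | latency alert, misconfigured router] ≈ 0.470

Under noisy-OR, P(latency alert | causes) = 1 − (1−0.08)·∏(1−qᵢ) over the active causes.
Weight on DDoS attack=true, given the evidence: 0.162587 + 0.056922 = 0.219509
The normalizing constant is 0.08·0.83·0.58 + 0.4664·0.83·0.42 + 0.6504·0.17·0.58 + 0.797232·0.17·0.42 = 0.322150
Posterior = 0.219509 / 0.322150 ≈ 0.681

Now also conditioning on misconfigured router=true:
P(latency alert | misconfigured router) = 0.6504*0.58 + 0.797232*0.42 = 0.377232 + 0.334837 = 0.712069
The DDoS attack-present share is 0.797232*0.42 = 0.334837.
So P(DDoS attack | latency alert, misconfigured router) = 0.334837/0.712069 ≈ 0.470.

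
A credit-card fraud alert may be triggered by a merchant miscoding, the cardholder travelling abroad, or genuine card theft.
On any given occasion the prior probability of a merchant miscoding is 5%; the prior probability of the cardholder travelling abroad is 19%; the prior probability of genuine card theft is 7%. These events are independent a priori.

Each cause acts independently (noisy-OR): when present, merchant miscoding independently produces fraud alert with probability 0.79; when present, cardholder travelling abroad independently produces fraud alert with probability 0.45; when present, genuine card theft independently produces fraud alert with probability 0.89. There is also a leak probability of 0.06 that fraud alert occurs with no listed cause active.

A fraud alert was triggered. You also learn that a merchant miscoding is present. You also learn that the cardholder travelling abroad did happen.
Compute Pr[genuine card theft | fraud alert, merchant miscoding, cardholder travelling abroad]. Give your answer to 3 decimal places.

Under noisy-OR, P(fraud alert | causes) = 1 − (1−0.06)·∏(1−qᵢ) over the active causes.
For the numerator, keep only genuine card theft=true terms: 0.988057·0.07 = 0.069164
Normalizer over all consistent configurations: 0.89143·0.93 + 0.988057·0.07 = 0.898194
P(genuine card theft | fraud alert, merchant miscoding, cardholder travelling abroad) = 0.069164/0.898194 ≈ 0.077

Pr[genuine card theft | fraud alert, merchant miscoding, cardholder travelling abroad] ≈ 0.077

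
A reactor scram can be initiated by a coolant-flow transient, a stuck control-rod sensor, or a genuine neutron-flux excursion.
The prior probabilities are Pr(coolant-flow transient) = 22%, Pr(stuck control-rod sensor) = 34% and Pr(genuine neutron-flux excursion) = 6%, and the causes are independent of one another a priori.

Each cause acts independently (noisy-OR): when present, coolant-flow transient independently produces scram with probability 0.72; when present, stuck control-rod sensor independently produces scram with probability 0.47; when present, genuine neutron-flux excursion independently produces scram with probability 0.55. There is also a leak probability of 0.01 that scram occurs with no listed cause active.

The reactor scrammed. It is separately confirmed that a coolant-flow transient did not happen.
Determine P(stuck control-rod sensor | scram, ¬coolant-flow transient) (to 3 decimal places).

Under noisy-OR, P(scram | causes) = 1 − (1−0.01)·∏(1−qᵢ) over the active causes.
Numerator (weight on configurations with stuck control-rod sensor): 0.151906 + 0.015583 = 0.167489
Denominator P(scram | ¬coolant-flow transient): 0.01·0.66·0.94 + 0.5545·0.66·0.06 + 0.4753·0.34·0.94 + 0.763885·0.34·0.06 = 0.195651
P(stuck control-rod sensor | scram, ¬coolant-flow transient) = 0.167489/0.195651 ≈ 0.856

P(stuck control-rod sensor | scram, ¬coolant-flow transient) ≈ 0.856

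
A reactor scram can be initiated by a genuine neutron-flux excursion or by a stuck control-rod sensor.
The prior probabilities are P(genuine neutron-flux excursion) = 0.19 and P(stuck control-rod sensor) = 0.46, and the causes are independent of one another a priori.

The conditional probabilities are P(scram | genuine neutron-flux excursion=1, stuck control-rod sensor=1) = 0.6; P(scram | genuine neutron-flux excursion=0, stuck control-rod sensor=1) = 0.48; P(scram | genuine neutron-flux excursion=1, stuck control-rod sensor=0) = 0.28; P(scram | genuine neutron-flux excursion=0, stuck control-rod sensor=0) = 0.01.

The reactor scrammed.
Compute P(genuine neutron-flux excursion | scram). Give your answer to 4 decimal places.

P(genuine neutron-flux excursion | scram) ≈ 0.3070

Sum P(scram|·) weighted by the priors over the 4 (genuine neutron-flux excursion, stuck control-rod sensor) configurations:
  P(scram) = 0.01·0.81·0.54 + 0.48·0.81·0.46 + 0.28·0.19·0.54 + 0.6·0.19·0.46
        = 0.004374 + 0.178848 + 0.028728 + 0.052440 = 0.264390
The terms with genuine neutron-flux excursion present sum to 0.081168, so
  P(genuine neutron-flux excursion | scram) = 0.081168 / 0.264390 ≈ 0.3070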